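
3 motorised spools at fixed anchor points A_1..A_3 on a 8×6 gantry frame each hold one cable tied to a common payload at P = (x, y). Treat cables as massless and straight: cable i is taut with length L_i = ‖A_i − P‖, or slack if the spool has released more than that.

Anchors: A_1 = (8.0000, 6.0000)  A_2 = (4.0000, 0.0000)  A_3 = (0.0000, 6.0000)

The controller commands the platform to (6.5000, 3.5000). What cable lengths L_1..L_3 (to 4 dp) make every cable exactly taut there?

(2.9155, 4.3012, 6.9642)

cable 1: Δx=1.5000, Δy=2.5000; L_1 = √(Δx²+Δy²) = 2.9155
cable 2: Δx=-2.5000, Δy=-3.5000; L_2 = √(Δx²+Δy²) = 4.3012
cable 3: Δx=-6.5000, Δy=2.5000; L_3 = √(Δx²+Δy²) = 6.9642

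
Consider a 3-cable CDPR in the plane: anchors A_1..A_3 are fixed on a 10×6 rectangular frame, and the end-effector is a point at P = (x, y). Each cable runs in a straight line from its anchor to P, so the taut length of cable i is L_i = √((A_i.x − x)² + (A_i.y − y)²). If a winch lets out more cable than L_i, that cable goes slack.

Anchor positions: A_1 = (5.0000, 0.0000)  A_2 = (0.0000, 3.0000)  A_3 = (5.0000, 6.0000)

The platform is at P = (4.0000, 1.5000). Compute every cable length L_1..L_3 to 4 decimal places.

(1.8028, 4.2720, 4.6098)

L_1: Δ = A_1−P = (1.0000, -1.5000) → ‖Δ‖ = √3.2500 = 1.8028
L_2: Δ = A_2−P = (-4.0000, 1.5000) → ‖Δ‖ = √18.2500 = 4.2720
L_3: Δ = A_3−P = (1.0000, 4.5000) → ‖Δ‖ = √21.2500 = 4.6098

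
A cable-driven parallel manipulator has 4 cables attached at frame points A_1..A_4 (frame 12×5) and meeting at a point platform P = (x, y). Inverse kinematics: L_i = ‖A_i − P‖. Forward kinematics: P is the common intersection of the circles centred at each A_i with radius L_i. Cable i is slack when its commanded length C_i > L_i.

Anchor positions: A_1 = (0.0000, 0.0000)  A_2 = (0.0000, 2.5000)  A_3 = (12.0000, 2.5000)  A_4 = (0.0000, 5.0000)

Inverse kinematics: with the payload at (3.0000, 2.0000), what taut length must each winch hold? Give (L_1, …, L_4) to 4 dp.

L_1: Δ = A_1−P = (-3.0000, -2.0000) → ‖Δ‖ = √13.0000 = 3.6056
L_2: Δ = A_2−P = (-3.0000, 0.5000) → ‖Δ‖ = √9.2500 = 3.0414
L_3: Δ = A_3−P = (9.0000, 0.5000) → ‖Δ‖ = √81.2500 = 9.0139
L_4: Δ = A_4−P = (-3.0000, 3.0000) → ‖Δ‖ = √18.0000 = 4.2426

(3.6056, 3.0414, 9.0139, 4.2426)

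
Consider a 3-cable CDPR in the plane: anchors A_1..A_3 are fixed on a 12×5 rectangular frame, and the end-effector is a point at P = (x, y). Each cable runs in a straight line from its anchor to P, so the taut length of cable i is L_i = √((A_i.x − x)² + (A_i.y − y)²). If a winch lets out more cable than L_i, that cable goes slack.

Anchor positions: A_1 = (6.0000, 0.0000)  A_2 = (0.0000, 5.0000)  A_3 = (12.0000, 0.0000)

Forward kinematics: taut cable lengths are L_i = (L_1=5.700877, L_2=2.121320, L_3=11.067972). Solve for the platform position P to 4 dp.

circle eqns → linear via eq_j − eq_1; set q_j = A_j·A_j − L_j²
q_1 = 36.0000+0.0000−32.5000 = 3.5000
12.0000·x − 10.0000·y = q_1−q_2 = -17.0000
-12.0000·x + 0.0000·y = q_1−q_3 = -18.0000
solve first two rows → x=1.5000, y=3.5000

(1.5000, 3.5000)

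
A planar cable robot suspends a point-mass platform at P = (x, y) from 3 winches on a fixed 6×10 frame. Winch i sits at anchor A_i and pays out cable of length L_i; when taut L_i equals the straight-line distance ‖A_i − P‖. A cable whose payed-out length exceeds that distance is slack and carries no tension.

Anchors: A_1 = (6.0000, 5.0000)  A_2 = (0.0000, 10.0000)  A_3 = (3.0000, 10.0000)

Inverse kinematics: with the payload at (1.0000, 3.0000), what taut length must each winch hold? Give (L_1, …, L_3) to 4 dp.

(5.3852, 7.0711, 7.2801)

cable 1: Δx=5.0000, Δy=2.0000; L_1 = √(Δx²+Δy²) = 5.3852
cable 2: Δx=-1.0000, Δy=7.0000; L_2 = √(Δx²+Δy²) = 7.0711
cable 3: Δx=2.0000, Δy=7.0000; L_3 = √(Δx²+Δy²) = 7.2801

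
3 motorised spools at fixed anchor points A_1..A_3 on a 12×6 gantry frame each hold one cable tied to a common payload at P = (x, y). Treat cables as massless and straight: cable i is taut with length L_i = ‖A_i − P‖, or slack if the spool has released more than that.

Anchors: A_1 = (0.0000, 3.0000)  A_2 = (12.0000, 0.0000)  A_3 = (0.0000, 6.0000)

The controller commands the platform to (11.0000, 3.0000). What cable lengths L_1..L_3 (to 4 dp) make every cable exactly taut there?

L_1 = √((0.0000−11.0000)² + (3.0000−3.0000)²) = 11.0000
L_2 = √((12.0000−11.0000)² + (0.0000−3.0000)²) = 3.1623
L_3 = √((0.0000−11.0000)² + (6.0000−3.0000)²) = 11.4018

(11.0000, 3.1623, 11.4018)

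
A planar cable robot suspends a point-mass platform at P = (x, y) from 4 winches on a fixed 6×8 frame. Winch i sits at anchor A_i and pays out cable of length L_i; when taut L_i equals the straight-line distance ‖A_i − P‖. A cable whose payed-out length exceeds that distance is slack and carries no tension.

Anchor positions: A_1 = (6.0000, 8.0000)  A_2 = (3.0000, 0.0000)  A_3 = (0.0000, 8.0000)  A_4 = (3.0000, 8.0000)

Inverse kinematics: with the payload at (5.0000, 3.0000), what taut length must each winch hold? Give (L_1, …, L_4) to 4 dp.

(5.0990, 3.6056, 7.0711, 5.3852)

cable 1: Δx=1.0000, Δy=5.0000; L_1 = √(Δx²+Δy²) = 5.0990
cable 2: Δx=-2.0000, Δy=-3.0000; L_2 = √(Δx²+Δy²) = 3.6056
cable 3: Δx=-5.0000, Δy=5.0000; L_3 = √(Δx²+Δy²) = 7.0711
cable 4: Δx=-2.0000, Δy=5.0000; L_4 = √(Δx²+Δy²) = 5.3852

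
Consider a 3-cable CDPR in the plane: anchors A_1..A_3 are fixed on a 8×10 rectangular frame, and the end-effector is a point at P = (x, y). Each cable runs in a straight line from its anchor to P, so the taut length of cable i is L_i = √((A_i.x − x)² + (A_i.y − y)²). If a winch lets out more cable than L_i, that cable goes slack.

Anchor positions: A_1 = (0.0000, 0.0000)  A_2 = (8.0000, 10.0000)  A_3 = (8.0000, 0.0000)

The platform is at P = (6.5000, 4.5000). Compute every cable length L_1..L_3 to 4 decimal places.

L_1: Δ = A_1−P = (-6.5000, -4.5000) → ‖Δ‖ = √62.5000 = 7.9057
L_2: Δ = A_2−P = (1.5000, 5.5000) → ‖Δ‖ = √32.5000 = 5.7009
L_3: Δ = A_3−P = (1.5000, -4.5000) → ‖Δ‖ = √22.5000 = 4.7434

(7.9057, 5.7009, 4.7434)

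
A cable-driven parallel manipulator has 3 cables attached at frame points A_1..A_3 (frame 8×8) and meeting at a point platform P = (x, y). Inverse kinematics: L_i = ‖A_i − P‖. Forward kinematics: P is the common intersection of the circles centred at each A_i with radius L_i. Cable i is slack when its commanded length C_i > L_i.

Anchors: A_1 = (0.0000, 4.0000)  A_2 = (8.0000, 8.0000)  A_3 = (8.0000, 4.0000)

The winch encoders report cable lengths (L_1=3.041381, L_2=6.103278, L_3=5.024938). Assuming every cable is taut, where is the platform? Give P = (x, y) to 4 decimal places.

each cable: (A_i−P)·(A_i−P) = L_i²; let k_i = ‖A_i‖²−L_i²
k_1 = 0.0000+16.0000−9.2500 = 6.7500
row 1: -16.0000x − 8.0000y = -84.0000  (k_2=90.7500)
row 2: -16.0000x + 0.0000y = -48.0000  (k_3=54.7500)
Cramer on rows 1–2 → x = 3.0000, y = 4.5000

(3.0000, 4.5000)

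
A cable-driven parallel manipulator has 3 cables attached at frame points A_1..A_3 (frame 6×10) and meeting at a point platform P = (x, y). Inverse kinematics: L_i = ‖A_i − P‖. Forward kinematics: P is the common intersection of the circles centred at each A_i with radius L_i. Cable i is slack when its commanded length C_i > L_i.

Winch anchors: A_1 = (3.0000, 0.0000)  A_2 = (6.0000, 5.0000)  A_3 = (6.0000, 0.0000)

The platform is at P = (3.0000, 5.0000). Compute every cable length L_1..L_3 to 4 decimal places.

L_1: Δ = A_1−P = (0.0000, -5.0000) → ‖Δ‖ = √25.0000 = 5.0000
L_2: Δ = A_2−P = (3.0000, 0.0000) → ‖Δ‖ = √9.0000 = 3.0000
L_3: Δ = A_3−P = (3.0000, -5.0000) → ‖Δ‖ = √34.0000 = 5.8310

(5.0000, 3.0000, 5.8310)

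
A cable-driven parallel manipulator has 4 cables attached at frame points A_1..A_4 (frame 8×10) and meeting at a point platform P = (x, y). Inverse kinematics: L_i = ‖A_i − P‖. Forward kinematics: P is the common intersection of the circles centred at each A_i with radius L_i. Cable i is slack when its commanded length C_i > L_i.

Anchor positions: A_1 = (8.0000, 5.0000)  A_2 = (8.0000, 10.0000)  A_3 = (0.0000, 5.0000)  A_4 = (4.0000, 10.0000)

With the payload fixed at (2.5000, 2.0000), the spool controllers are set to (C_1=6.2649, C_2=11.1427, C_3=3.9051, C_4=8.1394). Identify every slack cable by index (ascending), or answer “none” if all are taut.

2

i=1: geometric 6.2650 vs commanded 6.2649 ⇒ taut
i=2: geometric 9.7082 vs commanded 11.1427 ⇒ slack
i=3: geometric 3.9051 vs commanded 3.9051 ⇒ taut
i=4: geometric 8.1394 vs commanded 8.1394 ⇒ taut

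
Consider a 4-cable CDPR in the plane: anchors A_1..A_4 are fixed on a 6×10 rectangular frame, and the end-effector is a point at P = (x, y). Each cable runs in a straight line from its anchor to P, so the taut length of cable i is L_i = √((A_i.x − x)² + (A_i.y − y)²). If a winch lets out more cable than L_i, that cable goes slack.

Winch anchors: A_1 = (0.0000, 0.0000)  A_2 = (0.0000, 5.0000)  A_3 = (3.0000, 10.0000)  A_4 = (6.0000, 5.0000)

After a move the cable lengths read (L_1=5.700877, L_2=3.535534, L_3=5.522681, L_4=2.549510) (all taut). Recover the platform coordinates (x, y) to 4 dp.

expand ‖A_i−P‖²=L_i² and subtract eq 1 (k_i ≔ ‖A_i‖²−L_i²)
k_1 = 0.0000+0.0000−32.5000 = -32.5000
eq1−eq2 → [0.0000  -10.0000]·P = -45.0000
eq1−eq3 → [-6.0000  -20.0000]·P = -111.0000
eq1−eq4 → [-12.0000  -10.0000]·P = -87.0000
2×2 solve → P = (3.5000, 4.5000)
check cable 4: ‖A_4−P‖² = 6.5000 ≈ L_4² = 6.5000 ✓

(3.5000, 4.5000)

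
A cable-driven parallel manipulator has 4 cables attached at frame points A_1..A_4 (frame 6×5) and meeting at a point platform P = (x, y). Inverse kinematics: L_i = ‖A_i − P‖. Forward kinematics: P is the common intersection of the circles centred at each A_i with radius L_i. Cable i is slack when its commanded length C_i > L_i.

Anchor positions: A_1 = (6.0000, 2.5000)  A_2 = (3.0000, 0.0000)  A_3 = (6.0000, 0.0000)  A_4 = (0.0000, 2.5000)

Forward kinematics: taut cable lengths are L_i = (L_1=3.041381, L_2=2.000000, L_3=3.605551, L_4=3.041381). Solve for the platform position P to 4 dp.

(3.0000, 2.0000)

circle eqns → linear via eq_j − eq_1; set k_j = A_j·A_j − L_j²
k_1 = 36.0000+6.2500−9.2500 = 33.0000
6.0000·x + 5.0000·y = k_1−k_2 = 28.0000
0.0000·x + 5.0000·y = k_1−k_3 = 10.0000
12.0000·x + 0.0000·y = k_1−k_4 = 36.0000
solve first two rows → x=3.0000, y=2.0000
check cable 4: ‖A_4−P‖² = 9.2500 ≈ L_4² = 9.2500 ✓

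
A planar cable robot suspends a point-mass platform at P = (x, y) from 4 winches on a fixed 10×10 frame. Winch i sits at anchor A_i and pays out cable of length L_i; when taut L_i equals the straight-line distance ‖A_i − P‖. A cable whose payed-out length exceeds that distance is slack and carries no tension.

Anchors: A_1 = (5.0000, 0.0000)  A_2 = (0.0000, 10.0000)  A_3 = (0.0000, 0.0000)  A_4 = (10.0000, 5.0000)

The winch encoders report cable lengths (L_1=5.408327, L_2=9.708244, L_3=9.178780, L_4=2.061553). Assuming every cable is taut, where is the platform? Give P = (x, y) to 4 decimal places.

(8.0000, 4.5000)

expand ‖A_i−P‖²=L_i² and subtract eq 1 (c_i ≔ ‖A_i‖²−L_i²)
c_1 = 25.0000+0.0000−29.2500 = -4.2500
eq1−eq2 → [10.0000  -20.0000]·P = -10.0000
eq1−eq3 → [10.0000  0.0000]·P = 80.0000
eq1−eq4 → [-10.0000  -10.0000]·P = -125.0000
2×2 solve → P = (8.0000, 4.5000)
check cable 4: ‖A_4−P‖² = 4.2500 ≈ L_4² = 4.2500 ✓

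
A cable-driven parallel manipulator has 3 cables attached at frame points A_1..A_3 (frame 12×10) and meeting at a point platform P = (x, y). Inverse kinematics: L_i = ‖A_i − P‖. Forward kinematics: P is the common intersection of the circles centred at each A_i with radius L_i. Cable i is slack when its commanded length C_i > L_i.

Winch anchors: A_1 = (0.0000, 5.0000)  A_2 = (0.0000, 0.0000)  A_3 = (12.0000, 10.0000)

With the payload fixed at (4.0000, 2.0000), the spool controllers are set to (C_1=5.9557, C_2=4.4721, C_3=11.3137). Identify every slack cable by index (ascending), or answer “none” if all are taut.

1

cable 1: √((-4.0000)²+(3.0000)²)=5.0000, C_1=5.9557: slack
cable 2: √((-4.0000)²+(-2.0000)²)=4.4721, C_2=4.4721: taut
cable 3: √((8.0000)²+(8.0000)²)=11.3137, C_3=11.3137: taut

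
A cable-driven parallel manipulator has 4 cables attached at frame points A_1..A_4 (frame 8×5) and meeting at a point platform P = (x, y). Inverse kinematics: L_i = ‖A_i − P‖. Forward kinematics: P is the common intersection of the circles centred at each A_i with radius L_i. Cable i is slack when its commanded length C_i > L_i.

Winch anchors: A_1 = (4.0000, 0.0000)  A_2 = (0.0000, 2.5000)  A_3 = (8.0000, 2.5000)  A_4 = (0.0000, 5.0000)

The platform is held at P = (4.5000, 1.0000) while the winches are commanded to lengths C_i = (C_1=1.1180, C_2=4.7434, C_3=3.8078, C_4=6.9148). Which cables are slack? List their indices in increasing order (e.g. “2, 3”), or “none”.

4

cable 1: L_1 = ‖A_1−P‖ = 1.1180;  C_1 = 1.1180 → taut
cable 2: L_2 = ‖A_2−P‖ = 4.7434;  C_2 = 4.7434 → taut
cable 3: L_3 = ‖A_3−P‖ = 3.8079;  C_3 = 3.8078 → taut
cable 4: L_4 = ‖A_4−P‖ = 6.0208;  C_4 = 6.9148 → slack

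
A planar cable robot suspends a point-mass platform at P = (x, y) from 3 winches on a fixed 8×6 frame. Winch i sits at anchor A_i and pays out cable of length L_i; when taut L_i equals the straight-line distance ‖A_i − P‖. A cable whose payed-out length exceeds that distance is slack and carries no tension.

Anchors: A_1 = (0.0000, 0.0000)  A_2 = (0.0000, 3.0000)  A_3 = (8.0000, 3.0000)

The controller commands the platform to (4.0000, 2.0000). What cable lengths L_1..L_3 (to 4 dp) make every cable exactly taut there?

(4.4721, 4.1231, 4.1231)

L_1 = √((0.0000−4.0000)² + (0.0000−2.0000)²) = 4.4721
L_2 = √((0.0000−4.0000)² + (3.0000−2.0000)²) = 4.1231
L_3 = √((8.0000−4.0000)² + (3.0000−2.0000)²) = 4.1231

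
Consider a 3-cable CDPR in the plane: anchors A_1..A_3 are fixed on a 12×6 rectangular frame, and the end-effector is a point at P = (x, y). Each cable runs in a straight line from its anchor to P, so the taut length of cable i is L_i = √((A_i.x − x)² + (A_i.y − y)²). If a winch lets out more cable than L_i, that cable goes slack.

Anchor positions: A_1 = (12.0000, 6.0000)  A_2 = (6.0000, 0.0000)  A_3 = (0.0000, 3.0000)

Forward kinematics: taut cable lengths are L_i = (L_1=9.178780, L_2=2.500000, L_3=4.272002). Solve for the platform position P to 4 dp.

(4.0000, 1.5000)

circle eqns → linear via eq_j − eq_1; set k_j = A_j·A_j − L_j²
k_1 = 144.0000+36.0000−84.2500 = 95.7500
12.0000·x + 12.0000·y = k_1−k_2 = 66.0000
24.0000·x + 6.0000·y = k_1−k_3 = 105.0000
solve first two rows → x=4.0000, y=1.5000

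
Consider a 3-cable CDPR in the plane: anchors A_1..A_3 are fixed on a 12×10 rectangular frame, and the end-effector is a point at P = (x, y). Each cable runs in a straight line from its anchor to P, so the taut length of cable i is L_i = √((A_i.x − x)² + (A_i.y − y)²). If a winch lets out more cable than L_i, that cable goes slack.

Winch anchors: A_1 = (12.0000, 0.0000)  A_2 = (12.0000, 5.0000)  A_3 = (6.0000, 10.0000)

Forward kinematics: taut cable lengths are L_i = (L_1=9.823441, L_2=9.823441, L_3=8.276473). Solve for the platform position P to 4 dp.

expand ‖A_i−P‖²=L_i² and subtract eq 1 (k_i ≔ ‖A_i‖²−L_i²)
k_1 = 144.0000+0.0000−96.5000 = 47.5000
eq1−eq2 → [0.0000  -10.0000]·P = -25.0000
eq1−eq3 → [12.0000  -20.0000]·P = -20.0000
2×2 solve → P = (2.5000, 2.5000)

(2.5000, 2.5000)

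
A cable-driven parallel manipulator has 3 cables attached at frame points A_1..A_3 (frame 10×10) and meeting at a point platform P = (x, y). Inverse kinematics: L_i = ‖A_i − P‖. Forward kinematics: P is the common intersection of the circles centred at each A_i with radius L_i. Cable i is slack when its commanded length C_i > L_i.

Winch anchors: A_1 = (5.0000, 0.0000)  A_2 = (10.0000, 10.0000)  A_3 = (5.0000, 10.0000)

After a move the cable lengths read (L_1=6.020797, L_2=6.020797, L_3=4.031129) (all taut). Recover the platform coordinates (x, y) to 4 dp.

(5.5000, 6.0000)

circle eqns → linear via eq_j − eq_1; set k_j = A_j·A_j − L_j²
k_1 = 25.0000+0.0000−36.2500 = -11.2500
-10.0000·x − 20.0000·y = k_1−k_2 = -175.0000
0.0000·x − 20.0000·y = k_1−k_3 = -120.0000
solve first two rows → x=5.5000, y=6.0000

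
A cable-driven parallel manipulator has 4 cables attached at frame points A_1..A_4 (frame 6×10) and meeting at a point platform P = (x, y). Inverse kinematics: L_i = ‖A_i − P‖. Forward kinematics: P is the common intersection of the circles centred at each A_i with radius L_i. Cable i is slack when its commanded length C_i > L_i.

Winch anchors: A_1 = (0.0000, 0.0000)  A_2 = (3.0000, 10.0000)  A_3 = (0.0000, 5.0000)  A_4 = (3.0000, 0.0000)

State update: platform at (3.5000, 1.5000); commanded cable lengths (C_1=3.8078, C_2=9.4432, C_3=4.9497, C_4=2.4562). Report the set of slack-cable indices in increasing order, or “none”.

2, 4

cable 1: √((-3.5000)²+(-1.5000)²)=3.8079, C_1=3.8078: taut
cable 2: √((-0.5000)²+(8.5000)²)=8.5147, C_2=9.4432: slack
cable 3: √((-3.5000)²+(3.5000)²)=4.9497, C_3=4.9497: taut
cable 4: √((-0.5000)²+(-1.5000)²)=1.5811, C_4=2.4562: slack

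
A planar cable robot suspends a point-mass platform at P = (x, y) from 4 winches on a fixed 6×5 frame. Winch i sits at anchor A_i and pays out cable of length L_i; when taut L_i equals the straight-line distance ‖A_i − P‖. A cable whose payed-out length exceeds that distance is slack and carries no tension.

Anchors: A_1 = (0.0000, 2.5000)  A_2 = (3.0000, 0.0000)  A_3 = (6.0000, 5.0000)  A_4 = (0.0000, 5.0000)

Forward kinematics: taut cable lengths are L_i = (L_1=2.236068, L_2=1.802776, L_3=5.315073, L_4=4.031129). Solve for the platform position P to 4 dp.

(2.0000, 1.5000)

circle eqns → linear via eq_j − eq_1; set q_j = A_j·A_j − L_j²
q_1 = 0.0000+6.2500−5.0000 = 1.2500
-6.0000·x + 5.0000·y = q_1−q_2 = -4.5000
-12.0000·x − 5.0000·y = q_1−q_3 = -31.5000
0.0000·x − 5.0000·y = q_1−q_4 = -7.5000
solve first two rows → x=2.0000, y=1.5000
check cable 4: ‖A_4−P‖² = 16.2500 ≈ L_4² = 16.2500 ✓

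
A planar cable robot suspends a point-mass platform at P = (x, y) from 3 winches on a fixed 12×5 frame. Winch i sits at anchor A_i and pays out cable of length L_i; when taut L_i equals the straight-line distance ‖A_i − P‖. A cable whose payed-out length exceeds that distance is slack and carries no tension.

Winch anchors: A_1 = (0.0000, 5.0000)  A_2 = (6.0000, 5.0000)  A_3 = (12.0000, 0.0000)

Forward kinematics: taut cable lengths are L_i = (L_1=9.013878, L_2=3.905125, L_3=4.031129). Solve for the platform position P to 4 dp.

(8.5000, 2.0000)

expand ‖A_i−P‖²=L_i² and subtract eq 1 (c_i ≔ ‖A_i‖²−L_i²)
c_1 = 0.0000+25.0000−81.2500 = -56.2500
eq1−eq2 → [-12.0000  0.0000]·P = -102.0000
eq1−eq3 → [-24.0000  10.0000]·P = -184.0000
2×2 solve → P = (8.5000, 2.0000)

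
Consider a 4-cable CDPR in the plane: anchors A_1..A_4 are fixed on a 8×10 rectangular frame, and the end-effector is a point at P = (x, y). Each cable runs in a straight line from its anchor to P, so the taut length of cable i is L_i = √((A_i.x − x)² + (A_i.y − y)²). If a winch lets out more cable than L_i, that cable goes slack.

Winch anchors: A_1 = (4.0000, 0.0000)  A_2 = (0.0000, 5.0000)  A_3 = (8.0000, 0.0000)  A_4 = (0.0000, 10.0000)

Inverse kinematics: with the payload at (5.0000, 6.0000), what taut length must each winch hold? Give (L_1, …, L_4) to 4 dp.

(6.0828, 5.0990, 6.7082, 6.4031)

cable 1: Δx=-1.0000, Δy=-6.0000; L_1 = √(Δx²+Δy²) = 6.0828
cable 2: Δx=-5.0000, Δy=-1.0000; L_2 = √(Δx²+Δy²) = 5.0990
cable 3: Δx=3.0000, Δy=-6.0000; L_3 = √(Δx²+Δy²) = 6.7082
cable 4: Δx=-5.0000, Δy=4.0000; L_4 = √(Δx²+Δy²) = 6.4031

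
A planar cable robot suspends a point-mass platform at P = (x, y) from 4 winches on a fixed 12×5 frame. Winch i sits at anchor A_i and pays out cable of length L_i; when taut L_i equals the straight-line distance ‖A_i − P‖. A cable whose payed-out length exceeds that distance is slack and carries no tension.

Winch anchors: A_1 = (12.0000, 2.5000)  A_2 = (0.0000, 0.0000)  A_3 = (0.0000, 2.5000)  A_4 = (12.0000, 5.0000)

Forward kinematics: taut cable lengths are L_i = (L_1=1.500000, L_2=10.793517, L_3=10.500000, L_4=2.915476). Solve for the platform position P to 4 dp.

(10.5000, 2.5000)

each cable: (A_i−P)·(A_i−P) = L_i²; let c_i = ‖A_i‖²−L_i²
c_1 = 144.0000+6.2500−2.2500 = 148.0000
row 1: 24.0000x + 5.0000y = 264.5000  (c_2=-116.5000)
row 2: 24.0000x + 0.0000y = 252.0000  (c_3=-104.0000)
row 3: 0.0000x − 5.0000y = -12.5000  (c_4=160.5000)
Cramer on rows 1–2 → x = 10.5000, y = 2.5000
check cable 4: ‖A_4−P‖² = 8.5000 ≈ L_4² = 8.5000 ✓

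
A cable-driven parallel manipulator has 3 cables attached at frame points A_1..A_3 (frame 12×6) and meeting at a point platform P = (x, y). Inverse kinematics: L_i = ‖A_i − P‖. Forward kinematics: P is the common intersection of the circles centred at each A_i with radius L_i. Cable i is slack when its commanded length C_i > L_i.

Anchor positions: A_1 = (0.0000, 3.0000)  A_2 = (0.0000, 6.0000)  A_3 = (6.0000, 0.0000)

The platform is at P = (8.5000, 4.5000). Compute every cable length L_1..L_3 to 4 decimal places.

L_1 = √((0.0000−8.5000)² + (3.0000−4.5000)²) = 8.6313
L_2 = √((0.0000−8.5000)² + (6.0000−4.5000)²) = 8.6313
L_3 = √((6.0000−8.5000)² + (0.0000−4.5000)²) = 5.1478

(8.6313, 8.6313, 5.1478)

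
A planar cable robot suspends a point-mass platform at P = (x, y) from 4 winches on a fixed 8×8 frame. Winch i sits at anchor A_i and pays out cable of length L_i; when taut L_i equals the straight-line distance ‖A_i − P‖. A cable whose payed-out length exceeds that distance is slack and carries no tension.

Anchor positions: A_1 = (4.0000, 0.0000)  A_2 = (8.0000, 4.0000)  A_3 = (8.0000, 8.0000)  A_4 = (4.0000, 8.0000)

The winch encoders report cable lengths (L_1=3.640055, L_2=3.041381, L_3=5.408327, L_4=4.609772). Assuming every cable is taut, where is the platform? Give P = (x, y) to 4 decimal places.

(5.0000, 3.5000)

each cable: (A_i−P)·(A_i−P) = L_i²; let k_i = ‖A_i‖²−L_i²
k_1 = 16.0000+0.0000−13.2500 = 2.7500
row 1: -8.0000x − 8.0000y = -68.0000  (k_2=70.7500)
row 2: -8.0000x − 16.0000y = -96.0000  (k_3=98.7500)
row 3: 0.0000x − 16.0000y = -56.0000  (k_4=58.7500)
Cramer on rows 1–2 → x = 5.0000, y = 3.5000
check cable 4: ‖A_4−P‖² = 21.2500 ≈ L_4² = 21.2500 ✓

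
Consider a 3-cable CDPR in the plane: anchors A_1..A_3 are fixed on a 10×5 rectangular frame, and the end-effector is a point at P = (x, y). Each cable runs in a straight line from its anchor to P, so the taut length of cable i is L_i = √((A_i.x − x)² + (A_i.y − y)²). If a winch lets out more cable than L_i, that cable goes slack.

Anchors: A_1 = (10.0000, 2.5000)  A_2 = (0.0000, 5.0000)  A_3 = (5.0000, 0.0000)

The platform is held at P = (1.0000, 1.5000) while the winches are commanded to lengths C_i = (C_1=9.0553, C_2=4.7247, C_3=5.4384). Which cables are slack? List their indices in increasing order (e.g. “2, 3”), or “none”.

i=1: geometric 9.0554 vs commanded 9.0553 ⇒ taut
i=2: geometric 3.6401 vs commanded 4.7247 ⇒ slack
i=3: geometric 4.2720 vs commanded 5.4384 ⇒ slack

2, 3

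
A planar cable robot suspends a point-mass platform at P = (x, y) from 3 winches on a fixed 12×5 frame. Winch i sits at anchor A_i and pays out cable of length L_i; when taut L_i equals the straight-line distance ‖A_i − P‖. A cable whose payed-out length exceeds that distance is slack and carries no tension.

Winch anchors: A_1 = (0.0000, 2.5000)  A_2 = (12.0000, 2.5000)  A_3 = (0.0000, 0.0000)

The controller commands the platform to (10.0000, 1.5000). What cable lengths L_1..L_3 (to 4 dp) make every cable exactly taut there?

L_1: Δ = A_1−P = (-10.0000, 1.0000) → ‖Δ‖ = √101.0000 = 10.0499
L_2: Δ = A_2−P = (2.0000, 1.0000) → ‖Δ‖ = √5.0000 = 2.2361
L_3: Δ = A_3−P = (-10.0000, -1.5000) → ‖Δ‖ = √102.2500 = 10.1119

(10.0499, 2.2361, 10.1119)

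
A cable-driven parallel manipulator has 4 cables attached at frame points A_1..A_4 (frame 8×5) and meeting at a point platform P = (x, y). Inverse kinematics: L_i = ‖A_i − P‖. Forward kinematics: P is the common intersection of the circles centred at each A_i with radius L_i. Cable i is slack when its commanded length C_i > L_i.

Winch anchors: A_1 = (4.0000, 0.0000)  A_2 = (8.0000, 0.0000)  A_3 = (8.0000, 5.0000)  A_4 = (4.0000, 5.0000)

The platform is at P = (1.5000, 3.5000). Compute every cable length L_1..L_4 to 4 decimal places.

cable 1: Δx=2.5000, Δy=-3.5000; L_1 = √(Δx²+Δy²) = 4.3012
cable 2: Δx=6.5000, Δy=-3.5000; L_2 = √(Δx²+Δy²) = 7.3824
cable 3: Δx=6.5000, Δy=1.5000; L_3 = √(Δx²+Δy²) = 6.6708
cable 4: Δx=2.5000, Δy=1.5000; L_4 = √(Δx²+Δy²) = 2.9155

(4.3012, 7.3824, 6.6708, 2.9155)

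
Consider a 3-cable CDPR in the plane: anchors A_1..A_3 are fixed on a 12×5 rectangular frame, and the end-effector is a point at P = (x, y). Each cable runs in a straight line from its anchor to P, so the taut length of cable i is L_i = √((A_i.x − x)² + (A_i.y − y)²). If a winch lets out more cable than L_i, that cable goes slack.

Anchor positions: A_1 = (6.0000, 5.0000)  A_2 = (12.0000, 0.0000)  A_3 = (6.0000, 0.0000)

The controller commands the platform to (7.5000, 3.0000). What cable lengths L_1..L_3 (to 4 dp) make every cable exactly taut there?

L_1: Δ = A_1−P = (-1.5000, 2.0000) → ‖Δ‖ = √6.2500 = 2.5000
L_2: Δ = A_2−P = (4.5000, -3.0000) → ‖Δ‖ = √29.2500 = 5.4083
L_3: Δ = A_3−P = (-1.5000, -3.0000) → ‖Δ‖ = √11.2500 = 3.3541

(2.5000, 5.4083, 3.3541)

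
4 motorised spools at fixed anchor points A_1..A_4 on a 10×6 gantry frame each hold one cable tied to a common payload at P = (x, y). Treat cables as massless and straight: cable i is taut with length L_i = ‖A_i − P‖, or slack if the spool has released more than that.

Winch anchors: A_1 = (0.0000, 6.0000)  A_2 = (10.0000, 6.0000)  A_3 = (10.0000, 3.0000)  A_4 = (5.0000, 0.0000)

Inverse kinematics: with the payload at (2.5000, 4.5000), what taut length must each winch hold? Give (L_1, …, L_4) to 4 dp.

(2.9155, 7.6485, 7.6485, 5.1478)

cable 1: Δx=-2.5000, Δy=1.5000; L_1 = √(Δx²+Δy²) = 2.9155
cable 2: Δx=7.5000, Δy=1.5000; L_2 = √(Δx²+Δy²) = 7.6485
cable 3: Δx=7.5000, Δy=-1.5000; L_3 = √(Δx²+Δy²) = 7.6485
cable 4: Δx=2.5000, Δy=-4.5000; L_4 = √(Δx²+Δy²) = 5.1478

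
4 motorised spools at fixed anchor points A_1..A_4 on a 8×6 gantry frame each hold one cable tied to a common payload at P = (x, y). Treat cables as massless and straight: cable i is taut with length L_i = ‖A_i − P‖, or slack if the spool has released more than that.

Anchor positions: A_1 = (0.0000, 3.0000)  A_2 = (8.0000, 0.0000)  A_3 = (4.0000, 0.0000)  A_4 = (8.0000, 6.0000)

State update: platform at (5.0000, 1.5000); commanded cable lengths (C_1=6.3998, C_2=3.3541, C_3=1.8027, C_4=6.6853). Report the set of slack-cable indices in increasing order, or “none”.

1, 4

cable 1: √((-5.0000)²+(1.5000)²)=5.2202, C_1=6.3998: slack
cable 2: √((3.0000)²+(-1.5000)²)=3.3541, C_2=3.3541: taut
cable 3: √((-1.0000)²+(-1.5000)²)=1.8028, C_3=1.8027: taut
cable 4: √((3.0000)²+(4.5000)²)=5.4083, C_4=6.6853: slack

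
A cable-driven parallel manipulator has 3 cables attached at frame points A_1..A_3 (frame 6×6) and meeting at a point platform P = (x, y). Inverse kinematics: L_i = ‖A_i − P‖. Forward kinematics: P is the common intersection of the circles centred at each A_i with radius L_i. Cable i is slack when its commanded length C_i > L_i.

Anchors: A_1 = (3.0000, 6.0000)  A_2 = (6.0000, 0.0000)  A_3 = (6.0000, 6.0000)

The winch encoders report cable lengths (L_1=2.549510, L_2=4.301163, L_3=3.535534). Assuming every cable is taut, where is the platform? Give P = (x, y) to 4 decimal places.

circle eqns → linear via eq_j − eq_1; set c_j = A_j·A_j − L_j²
c_1 = 9.0000+36.0000−6.5000 = 38.5000
-6.0000·x + 12.0000·y = c_1−c_2 = 21.0000
-6.0000·x + 0.0000·y = c_1−c_3 = -21.0000
solve first two rows → x=3.5000, y=3.5000

(3.5000, 3.5000)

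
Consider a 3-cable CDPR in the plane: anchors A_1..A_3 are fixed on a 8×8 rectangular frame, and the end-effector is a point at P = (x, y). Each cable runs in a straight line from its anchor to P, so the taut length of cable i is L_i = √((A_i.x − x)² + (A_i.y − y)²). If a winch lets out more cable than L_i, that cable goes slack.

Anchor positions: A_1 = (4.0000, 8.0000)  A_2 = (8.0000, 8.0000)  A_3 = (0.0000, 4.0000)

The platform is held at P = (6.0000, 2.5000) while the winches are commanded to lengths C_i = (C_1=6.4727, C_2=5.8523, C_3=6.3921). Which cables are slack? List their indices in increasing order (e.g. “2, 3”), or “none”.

i=1: geometric 5.8523 vs commanded 6.4727 ⇒ slack
i=2: geometric 5.8523 vs commanded 5.8523 ⇒ taut
i=3: geometric 6.1847 vs commanded 6.3921 ⇒ slack

1, 3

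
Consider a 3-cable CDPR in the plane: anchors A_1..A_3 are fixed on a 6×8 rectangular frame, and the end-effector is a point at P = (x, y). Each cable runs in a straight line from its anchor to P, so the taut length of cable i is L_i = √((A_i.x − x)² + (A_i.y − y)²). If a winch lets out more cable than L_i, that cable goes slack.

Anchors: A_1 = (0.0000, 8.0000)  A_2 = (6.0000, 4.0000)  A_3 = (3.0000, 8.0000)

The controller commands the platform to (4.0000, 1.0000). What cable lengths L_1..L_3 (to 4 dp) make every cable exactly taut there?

(8.0623, 3.6056, 7.0711)

cable 1: Δx=-4.0000, Δy=7.0000; L_1 = √(Δx²+Δy²) = 8.0623
cable 2: Δx=2.0000, Δy=3.0000; L_2 = √(Δx²+Δy²) = 3.6056
cable 3: Δx=-1.0000, Δy=7.0000; L_3 = √(Δx²+Δy²) = 7.0711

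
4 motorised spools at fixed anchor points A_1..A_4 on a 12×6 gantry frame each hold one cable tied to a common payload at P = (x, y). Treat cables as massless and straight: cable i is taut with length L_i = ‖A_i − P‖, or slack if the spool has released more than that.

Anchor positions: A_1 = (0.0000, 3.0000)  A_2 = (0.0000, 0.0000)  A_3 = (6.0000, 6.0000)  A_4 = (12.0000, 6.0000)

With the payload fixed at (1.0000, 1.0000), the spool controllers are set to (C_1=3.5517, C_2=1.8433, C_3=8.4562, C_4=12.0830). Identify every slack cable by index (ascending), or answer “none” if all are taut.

1, 2, 3

cable 1: L_1 = ‖A_1−P‖ = 2.2361;  C_1 = 3.5517 → slack
cable 2: L_2 = ‖A_2−P‖ = 1.4142;  C_2 = 1.8433 → slack
cable 3: L_3 = ‖A_3−P‖ = 7.0711;  C_3 = 8.4562 → slack
cable 4: L_4 = ‖A_4−P‖ = 12.0830;  C_4 = 12.0830 → taut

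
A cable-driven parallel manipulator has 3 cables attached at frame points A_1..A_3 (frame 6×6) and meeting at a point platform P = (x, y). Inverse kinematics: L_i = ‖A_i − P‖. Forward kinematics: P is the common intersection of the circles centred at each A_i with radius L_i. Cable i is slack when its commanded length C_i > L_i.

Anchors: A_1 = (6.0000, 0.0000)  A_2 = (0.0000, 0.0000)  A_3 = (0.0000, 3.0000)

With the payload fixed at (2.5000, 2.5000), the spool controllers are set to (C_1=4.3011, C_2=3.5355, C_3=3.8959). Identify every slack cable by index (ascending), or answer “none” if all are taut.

3

cable 1: L_1 = ‖A_1−P‖ = 4.3012;  C_1 = 4.3011 → taut
cable 2: L_2 = ‖A_2−P‖ = 3.5355;  C_2 = 3.5355 → taut
cable 3: L_3 = ‖A_3−P‖ = 2.5495;  C_3 = 3.8959 → slack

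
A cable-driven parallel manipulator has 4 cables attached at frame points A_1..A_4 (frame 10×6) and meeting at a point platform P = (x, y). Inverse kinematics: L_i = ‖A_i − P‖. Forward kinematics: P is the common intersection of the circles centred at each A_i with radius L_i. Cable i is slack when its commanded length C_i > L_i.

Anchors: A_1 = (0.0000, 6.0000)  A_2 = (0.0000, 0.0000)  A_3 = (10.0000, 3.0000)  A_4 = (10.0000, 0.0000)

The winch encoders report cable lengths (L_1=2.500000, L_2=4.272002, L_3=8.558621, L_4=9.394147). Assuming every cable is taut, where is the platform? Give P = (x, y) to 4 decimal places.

(1.5000, 4.0000)

each cable: (A_i−P)·(A_i−P) = L_i²; let k_i = ‖A_i‖²−L_i²
k_1 = 0.0000+36.0000−6.2500 = 29.7500
row 1: 0.0000x + 12.0000y = 48.0000  (k_2=-18.2500)
row 2: -20.0000x + 6.0000y = -6.0000  (k_3=35.7500)
row 3: -20.0000x + 12.0000y = 18.0000  (k_4=11.7500)
Cramer on rows 1–2 → x = 1.5000, y = 4.0000
check cable 4: ‖A_4−P‖² = 88.2500 ≈ L_4² = 88.2500 ✓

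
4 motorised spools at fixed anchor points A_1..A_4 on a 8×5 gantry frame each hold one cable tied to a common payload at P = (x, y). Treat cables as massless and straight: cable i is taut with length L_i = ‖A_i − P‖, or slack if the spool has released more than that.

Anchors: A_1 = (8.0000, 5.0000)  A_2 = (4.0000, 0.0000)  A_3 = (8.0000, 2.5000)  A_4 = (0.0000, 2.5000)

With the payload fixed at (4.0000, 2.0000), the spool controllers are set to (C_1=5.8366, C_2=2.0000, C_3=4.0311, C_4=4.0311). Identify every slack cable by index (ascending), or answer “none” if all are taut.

cable 1: L_1 = ‖A_1−P‖ = 5.0000;  C_1 = 5.8366 → slack
cable 2: L_2 = ‖A_2−P‖ = 2.0000;  C_2 = 2.0000 → taut
cable 3: L_3 = ‖A_3−P‖ = 4.0311;  C_3 = 4.0311 → taut
cable 4: L_4 = ‖A_4−P‖ = 4.0311;  C_4 = 4.0311 → taut

1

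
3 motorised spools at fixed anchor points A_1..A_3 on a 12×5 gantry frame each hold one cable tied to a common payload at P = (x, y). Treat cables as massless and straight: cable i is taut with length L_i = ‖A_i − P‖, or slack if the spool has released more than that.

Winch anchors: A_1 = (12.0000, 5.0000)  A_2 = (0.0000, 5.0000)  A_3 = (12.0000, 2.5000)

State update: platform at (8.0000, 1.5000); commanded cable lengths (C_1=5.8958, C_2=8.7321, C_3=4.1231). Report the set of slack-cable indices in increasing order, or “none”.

1

cable 1: L_1 = ‖A_1−P‖ = 5.3151;  C_1 = 5.8958 → slack
cable 2: L_2 = ‖A_2−P‖ = 8.7321;  C_2 = 8.7321 → taut
cable 3: L_3 = ‖A_3−P‖ = 4.1231;  C_3 = 4.1231 → taut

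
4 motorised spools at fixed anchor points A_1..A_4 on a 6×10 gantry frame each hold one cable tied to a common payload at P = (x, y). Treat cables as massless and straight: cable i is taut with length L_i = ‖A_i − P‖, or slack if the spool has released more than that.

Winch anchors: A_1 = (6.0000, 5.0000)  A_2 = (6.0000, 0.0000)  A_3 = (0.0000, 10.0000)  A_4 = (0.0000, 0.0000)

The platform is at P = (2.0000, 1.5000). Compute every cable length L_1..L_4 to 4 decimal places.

(5.3151, 4.2720, 8.7321, 2.5000)

L_1 = √((6.0000−2.0000)² + (5.0000−1.5000)²) = 5.3151
L_2 = √((6.0000−2.0000)² + (0.0000−1.5000)²) = 4.2720
L_3 = √((0.0000−2.0000)² + (10.0000−1.5000)²) = 8.7321
L_4 = √((0.0000−2.0000)² + (0.0000−1.5000)²) = 2.5000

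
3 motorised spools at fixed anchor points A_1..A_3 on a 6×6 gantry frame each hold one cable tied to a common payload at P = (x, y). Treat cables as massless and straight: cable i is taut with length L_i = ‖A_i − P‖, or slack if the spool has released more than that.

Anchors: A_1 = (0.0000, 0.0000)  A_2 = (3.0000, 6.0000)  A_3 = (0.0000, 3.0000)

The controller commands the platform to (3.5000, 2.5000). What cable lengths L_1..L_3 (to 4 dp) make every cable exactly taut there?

(4.3012, 3.5355, 3.5355)

L_1: Δ = A_1−P = (-3.5000, -2.5000) → ‖Δ‖ = √18.5000 = 4.3012
L_2: Δ = A_2−P = (-0.5000, 3.5000) → ‖Δ‖ = √12.5000 = 3.5355
L_3: Δ = A_3−P = (-3.5000, 0.5000) → ‖Δ‖ = √12.5000 = 3.5355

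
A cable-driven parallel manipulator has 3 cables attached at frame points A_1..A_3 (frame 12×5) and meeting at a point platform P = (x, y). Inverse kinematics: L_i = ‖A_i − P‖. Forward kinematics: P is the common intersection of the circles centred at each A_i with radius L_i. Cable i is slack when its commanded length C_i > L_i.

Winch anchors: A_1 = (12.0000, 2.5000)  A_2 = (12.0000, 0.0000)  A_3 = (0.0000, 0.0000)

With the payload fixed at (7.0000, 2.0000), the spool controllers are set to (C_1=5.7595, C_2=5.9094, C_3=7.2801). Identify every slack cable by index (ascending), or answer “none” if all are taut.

i=1: geometric 5.0249 vs commanded 5.7595 ⇒ slack
i=2: geometric 5.3852 vs commanded 5.9094 ⇒ slack
i=3: geometric 7.2801 vs commanded 7.2801 ⇒ taut

1, 2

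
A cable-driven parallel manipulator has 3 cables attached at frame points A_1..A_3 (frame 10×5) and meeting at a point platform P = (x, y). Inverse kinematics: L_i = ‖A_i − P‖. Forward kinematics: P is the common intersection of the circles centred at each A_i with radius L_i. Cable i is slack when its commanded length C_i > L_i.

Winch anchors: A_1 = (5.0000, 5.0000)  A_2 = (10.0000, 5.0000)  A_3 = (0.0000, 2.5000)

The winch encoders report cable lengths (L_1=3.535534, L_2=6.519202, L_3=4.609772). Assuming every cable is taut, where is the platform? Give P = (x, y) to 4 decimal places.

circle eqns → linear via eq_j − eq_1; set q_j = A_j·A_j − L_j²
q_1 = 25.0000+25.0000−12.5000 = 37.5000
-10.0000·x + 0.0000·y = q_1−q_2 = -45.0000
10.0000·x + 5.0000·y = q_1−q_3 = 52.5000
solve first two rows → x=4.5000, y=1.5000

(4.5000, 1.5000)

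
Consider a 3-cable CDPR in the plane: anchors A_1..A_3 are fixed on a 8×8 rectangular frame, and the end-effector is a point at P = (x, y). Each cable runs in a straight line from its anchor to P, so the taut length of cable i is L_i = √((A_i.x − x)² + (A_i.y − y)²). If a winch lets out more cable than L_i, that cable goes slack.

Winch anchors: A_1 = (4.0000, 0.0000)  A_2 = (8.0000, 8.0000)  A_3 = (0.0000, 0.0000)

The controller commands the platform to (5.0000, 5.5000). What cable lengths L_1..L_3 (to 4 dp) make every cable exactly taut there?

(5.5902, 3.9051, 7.4330)

L_1: Δ = A_1−P = (-1.0000, -5.5000) → ‖Δ‖ = √31.2500 = 5.5902
L_2: Δ = A_2−P = (3.0000, 2.5000) → ‖Δ‖ = √15.2500 = 3.9051
L_3: Δ = A_3−P = (-5.0000, -5.5000) → ‖Δ‖ = √55.2500 = 7.4330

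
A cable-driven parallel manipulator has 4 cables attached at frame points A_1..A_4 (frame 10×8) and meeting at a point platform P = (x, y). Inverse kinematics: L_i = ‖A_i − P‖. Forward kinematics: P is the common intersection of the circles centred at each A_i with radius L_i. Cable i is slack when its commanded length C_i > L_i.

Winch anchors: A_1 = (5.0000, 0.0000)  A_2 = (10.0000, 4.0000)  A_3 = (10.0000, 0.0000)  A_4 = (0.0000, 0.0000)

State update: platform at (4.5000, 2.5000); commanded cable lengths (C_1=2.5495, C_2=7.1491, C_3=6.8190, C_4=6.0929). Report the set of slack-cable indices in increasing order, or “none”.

i=1: geometric 2.5495 vs commanded 2.5495 ⇒ taut
i=2: geometric 5.7009 vs commanded 7.1491 ⇒ slack
i=3: geometric 6.0415 vs commanded 6.8190 ⇒ slack
i=4: geometric 5.1478 vs commanded 6.0929 ⇒ slack

2, 3, 4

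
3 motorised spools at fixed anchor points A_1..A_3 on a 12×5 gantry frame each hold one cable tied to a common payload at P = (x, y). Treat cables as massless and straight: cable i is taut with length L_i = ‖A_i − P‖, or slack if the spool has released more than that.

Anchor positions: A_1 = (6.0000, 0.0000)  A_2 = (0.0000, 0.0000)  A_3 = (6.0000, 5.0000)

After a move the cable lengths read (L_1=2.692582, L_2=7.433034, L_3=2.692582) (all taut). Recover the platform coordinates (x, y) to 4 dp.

(7.0000, 2.5000)

each cable: (A_i−P)·(A_i−P) = L_i²; let q_i = ‖A_i‖²−L_i²
q_1 = 36.0000+0.0000−7.2500 = 28.7500
row 1: 12.0000x + 0.0000y = 84.0000  (q_2=-55.2500)
row 2: 0.0000x − 10.0000y = -25.0000  (q_3=53.7500)
Cramer on rows 1–2 → x = 7.0000, y = 2.5000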